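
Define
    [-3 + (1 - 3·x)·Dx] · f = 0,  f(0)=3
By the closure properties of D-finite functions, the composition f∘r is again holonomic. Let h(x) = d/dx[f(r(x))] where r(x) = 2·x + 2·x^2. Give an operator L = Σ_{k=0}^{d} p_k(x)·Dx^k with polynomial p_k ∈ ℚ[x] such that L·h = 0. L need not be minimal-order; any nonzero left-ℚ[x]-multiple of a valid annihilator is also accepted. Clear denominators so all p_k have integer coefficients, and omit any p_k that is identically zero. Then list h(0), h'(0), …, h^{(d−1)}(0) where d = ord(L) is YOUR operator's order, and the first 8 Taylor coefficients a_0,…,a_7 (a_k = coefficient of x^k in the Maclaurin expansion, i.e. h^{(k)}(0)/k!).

L = (14 + 36·x + 36·x^2) + (-1 + 4·x + 18·x^2 + 12·x^3)·Dx  (order 1).
h: a_k = 18, 252, 2592, 23760, 204120, 1683504, 13499136, 106033536, …
ICs: h(0) = 18.

f: a_k = 3, 9, 27, 81, 243, 729, 2187, 6561, …
f∘r: x↦r, Dx↦Dx/r' in L_f ⇒ L₀.
h=h₀': d/dx-closure on L₀ ⇒ L.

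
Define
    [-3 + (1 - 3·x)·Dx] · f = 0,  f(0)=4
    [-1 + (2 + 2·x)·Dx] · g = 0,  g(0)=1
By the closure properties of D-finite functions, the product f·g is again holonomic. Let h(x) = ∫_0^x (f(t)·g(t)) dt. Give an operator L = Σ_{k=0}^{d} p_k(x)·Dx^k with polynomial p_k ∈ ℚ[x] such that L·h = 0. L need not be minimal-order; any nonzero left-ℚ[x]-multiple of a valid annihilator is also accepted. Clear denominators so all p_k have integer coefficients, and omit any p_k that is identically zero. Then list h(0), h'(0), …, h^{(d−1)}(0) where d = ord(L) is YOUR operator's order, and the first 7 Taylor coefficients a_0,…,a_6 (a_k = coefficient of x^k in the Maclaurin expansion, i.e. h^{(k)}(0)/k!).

f: a_k = 4, 12, 36, 108, 324, 972, 2916, …
g: a_k = 1, 1/2, -1/8, 1/16, -5/128, 7/256, -21/1024, …
Sym-product of L_f,L_g gives L₀ (≤ ord 1).
∫: right-multiply L₀ by Dx.
L = (7 + 3·x)·Dx + (-2 + 4·x + 6·x^2)·Dx^2  (order 2).
h: a_k = 0, 4, 7, 83/6, 499/16, 11971/160, 71833/384, …
ICs: h(0) = 0, h′(0) = 4.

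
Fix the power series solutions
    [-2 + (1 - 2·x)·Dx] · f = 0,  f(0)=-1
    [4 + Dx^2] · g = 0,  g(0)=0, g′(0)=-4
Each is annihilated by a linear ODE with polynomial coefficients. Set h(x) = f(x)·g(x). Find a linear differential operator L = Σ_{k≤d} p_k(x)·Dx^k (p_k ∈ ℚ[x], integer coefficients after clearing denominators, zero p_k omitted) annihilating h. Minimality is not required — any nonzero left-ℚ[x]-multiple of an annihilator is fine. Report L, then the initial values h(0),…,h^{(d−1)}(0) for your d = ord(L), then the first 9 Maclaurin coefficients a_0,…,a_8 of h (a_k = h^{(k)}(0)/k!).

L = (-4 + 8·x) + 4·Dx + (-1 + 2·x)·Dx^2  (order 2).
h: a_k = 0, 4, 8, 40/3, 80/3, 808/15, 1616/15, 67856/315, 135712/315, …
ICs: h(0) = 0, h′(0) = 4.

f: a_k = -1, -2, -4, -8, -16, -32, -64, -128, -256, …
g: a_k = 0, -4, 0, 8/3, 0, -8/15, 0, 16/315, 0, …
h₀=f·g: eliminate ⇒ L₀, order ≤ 1·2.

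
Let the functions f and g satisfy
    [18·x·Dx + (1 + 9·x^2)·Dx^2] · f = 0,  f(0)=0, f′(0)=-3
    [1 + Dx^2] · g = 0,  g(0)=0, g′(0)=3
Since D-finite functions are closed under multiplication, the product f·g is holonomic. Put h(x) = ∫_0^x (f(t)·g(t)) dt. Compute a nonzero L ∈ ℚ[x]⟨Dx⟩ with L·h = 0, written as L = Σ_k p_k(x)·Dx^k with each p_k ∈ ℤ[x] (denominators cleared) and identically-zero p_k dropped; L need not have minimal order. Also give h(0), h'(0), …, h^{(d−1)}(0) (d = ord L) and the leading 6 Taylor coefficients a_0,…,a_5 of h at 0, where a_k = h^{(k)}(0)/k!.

L = (370 + 9594·x^2 + 4131·x^4 + 2916·x^6 + 6561·x^8)·Dx + (684·x + 6804·x^3 + 8748·x^5 + 26244·x^7)·Dx^2 + (380 + 9792·x^2 + 5346·x^4 + 5832·x^6 + 13122·x^8)·Dx^3 + (684·x + 6804·x^3 + 8748·x^5 + 26244·x^7)·Dx^4 + (10 + 198·x^2 + 1215·x^4 + 2916·x^6 + 6561·x^8)·Dx^5  (order 5).
h: a_k = 0, 0, 0, -3, 0, 57/10, …
ICs: h(0) = 0, h′(0) = 0, h′′(0) = 0, h′′′(0) = -18, h′′′′(0) = 0.

f: a_k = 0, -3, 0, 9, 0, -243/5, …
g: a_k = 0, 3, 0, -1/2, 0, 1/40, …
h₀=f·g: eliminate ⇒ L₀, order ≤ 2·2.
h=∫₀ˣh₀: take L = L₀·Dx.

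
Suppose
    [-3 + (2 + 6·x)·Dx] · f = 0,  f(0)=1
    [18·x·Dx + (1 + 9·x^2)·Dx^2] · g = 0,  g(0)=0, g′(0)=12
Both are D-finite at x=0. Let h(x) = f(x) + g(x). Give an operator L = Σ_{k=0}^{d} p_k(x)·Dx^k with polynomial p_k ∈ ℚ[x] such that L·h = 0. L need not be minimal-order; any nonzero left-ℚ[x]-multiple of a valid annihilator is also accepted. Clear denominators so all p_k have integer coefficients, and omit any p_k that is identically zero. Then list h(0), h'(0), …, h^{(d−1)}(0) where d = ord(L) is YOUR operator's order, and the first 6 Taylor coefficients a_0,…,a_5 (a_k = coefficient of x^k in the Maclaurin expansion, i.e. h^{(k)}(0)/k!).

f: a_k = 1, 3/2, -9/8, 27/16, -405/128, 1701/256, …
g: a_k = 0, 12, 0, -36, 0, 972/5, …
L₀ := lclm(L_f,L_g); ord L₀ ≤ 1+2.
L = (-36 - 270·x + 972·x^2 + 1458·x^3)·Dx + (-33 - 144·x + 270·x^2 + 3888·x^3 + 5103·x^4)·Dx^2 + (-2 + 18·x + 108·x^2 + 324·x^3 + 1134·x^4 + 1458·x^5)·Dx^3  (order 3).
h: a_k = 1, 27/2, -9/8, -549/16, -405/128, 257337/1280, …
ICs: h(0) = 1, h′(0) = 27/2, h′′(0) = -9/4.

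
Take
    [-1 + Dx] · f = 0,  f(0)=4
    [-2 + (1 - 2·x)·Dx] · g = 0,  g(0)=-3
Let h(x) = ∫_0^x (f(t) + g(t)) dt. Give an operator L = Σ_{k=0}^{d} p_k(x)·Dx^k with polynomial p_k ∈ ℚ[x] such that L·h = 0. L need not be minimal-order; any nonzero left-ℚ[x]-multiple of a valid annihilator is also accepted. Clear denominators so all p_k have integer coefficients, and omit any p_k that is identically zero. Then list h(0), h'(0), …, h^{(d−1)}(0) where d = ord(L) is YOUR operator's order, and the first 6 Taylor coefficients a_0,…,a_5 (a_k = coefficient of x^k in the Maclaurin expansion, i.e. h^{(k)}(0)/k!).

f: a_k = 4, 4, 2, 2/3, 1/6, 1/30, …
g: a_k = -3, -6, -12, -24, -48, -96, …
f+g: L₀ = lclm(L_f,L_g), ord ≤ 1+1.
Integrate: L := L₀·Dx.
L = (6 + 4·x)·Dx + (-7 - 4·x + 4·x^2)·Dx^2 + (1 - 4·x^2)·Dx^3  (order 3).
h: a_k = 0, 1, -1, -10/3, -35/6, -287/30, …
ICs: h(0) = 0, h′(0) = 1, h′′(0) = -2.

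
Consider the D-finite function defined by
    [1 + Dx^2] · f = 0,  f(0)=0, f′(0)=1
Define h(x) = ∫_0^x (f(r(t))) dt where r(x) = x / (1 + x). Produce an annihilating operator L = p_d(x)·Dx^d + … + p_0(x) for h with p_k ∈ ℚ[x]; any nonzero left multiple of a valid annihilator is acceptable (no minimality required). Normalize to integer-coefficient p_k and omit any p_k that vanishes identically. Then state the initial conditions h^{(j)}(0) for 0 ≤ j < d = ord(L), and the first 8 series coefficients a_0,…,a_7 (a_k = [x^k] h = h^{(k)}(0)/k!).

f: a_k = 0, 1, 0, -1/6, 0, 1/120, 0, -1/5040, …
L₀ from L_f via x↦r, Dx↦r'^{-1}Dx.
Integrate: L := L₀·Dx.
L = Dx + (2 + 6·x + 6·x^2 + 2·x^3)·Dx^2 + (1 + 4·x + 6·x^2 + 4·x^3 + x^4)·Dx^3  (order 3).
h: a_k = 0, 0, 1/2, -1/3, 5/24, -1/10, 1/720, 5/56, …
ICs: h(0) = 0, h′(0) = 0, h′′(0) = 1.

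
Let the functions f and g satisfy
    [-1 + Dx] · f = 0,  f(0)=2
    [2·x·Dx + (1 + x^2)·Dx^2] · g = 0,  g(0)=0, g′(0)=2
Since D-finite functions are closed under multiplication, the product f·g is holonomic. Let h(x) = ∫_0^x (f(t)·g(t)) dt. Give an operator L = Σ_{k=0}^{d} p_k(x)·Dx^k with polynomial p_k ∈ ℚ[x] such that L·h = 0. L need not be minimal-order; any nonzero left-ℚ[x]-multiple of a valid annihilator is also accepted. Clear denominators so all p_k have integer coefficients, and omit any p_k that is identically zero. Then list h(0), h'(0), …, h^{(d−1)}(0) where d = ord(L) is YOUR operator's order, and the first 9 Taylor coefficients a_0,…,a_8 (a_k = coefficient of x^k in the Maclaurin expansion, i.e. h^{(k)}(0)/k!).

f: a_k = 2, 2, 1, 1/3, 1/12, 1/60, 1/360, 1/2520, 1/20160, …
g: a_k = 0, 2, 0, -2/3, 0, 2/5, 0, -2/7, 0, …
h₀=f·g: eliminate ⇒ L₀, order ≤ 1·2.
Integrate: L := L₀·Dx.
L = (1 - 2·x + x^2)·Dx + (-2 + 2·x - 2·x^2)·Dx^2 + (1 + x^2)·Dx^3  (order 3).
h: a_k = 0, 0, 2, 4/3, 1/6, -2/15, 1/20, 11/126, -31/1120, …
ICs: h(0) = 0, h′(0) = 0, h′′(0) = 4.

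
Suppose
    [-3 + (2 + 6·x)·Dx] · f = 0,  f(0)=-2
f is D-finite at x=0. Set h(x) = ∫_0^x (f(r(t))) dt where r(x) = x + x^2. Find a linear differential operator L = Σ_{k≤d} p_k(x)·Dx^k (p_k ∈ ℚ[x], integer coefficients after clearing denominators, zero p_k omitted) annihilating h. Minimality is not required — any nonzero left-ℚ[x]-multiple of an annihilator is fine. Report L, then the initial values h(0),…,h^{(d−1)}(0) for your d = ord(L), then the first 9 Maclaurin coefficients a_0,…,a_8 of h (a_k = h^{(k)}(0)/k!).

f: a_k = -2, -3, 9/4, -27/8, 405/64, -1701/128, 15309/512, -72171/1024, 2814669/16384, …
Substitute x→r, Dx→(1/r')Dx; clear ⇒ L₀.
Integrate: L := L₀·Dx.
L = (-3 - 6·x)·Dx + (2 + 6·x + 6·x^2)·Dx^2  (order 2).
h: a_k = 0, -2, -3/2, -1/4, 9/32, -99/320, 81/256, -999/3584, 1377/8192, …
ICs: h(0) = 0, h′(0) = -2.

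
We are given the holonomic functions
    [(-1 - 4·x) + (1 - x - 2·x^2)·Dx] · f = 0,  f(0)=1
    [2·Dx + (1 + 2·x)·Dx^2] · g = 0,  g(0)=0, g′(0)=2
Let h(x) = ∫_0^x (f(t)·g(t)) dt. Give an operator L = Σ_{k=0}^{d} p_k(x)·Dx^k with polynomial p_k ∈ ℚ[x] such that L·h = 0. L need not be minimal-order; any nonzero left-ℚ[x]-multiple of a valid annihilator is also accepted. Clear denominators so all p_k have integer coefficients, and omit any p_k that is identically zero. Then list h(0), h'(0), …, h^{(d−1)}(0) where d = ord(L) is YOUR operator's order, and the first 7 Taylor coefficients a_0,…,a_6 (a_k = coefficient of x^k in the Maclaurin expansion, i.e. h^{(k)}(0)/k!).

f: a_k = 1, 1, 3, 5, 11, 21, 43, …
g: a_k = 0, 2, -2, 8/3, -4, 32/5, -32/3, …
L₀ := L_f ⊗_s L_g (sym. prod.), ord ≤ 2.
h=∫h₀ ⇒ L = L₀·Dx.
L = (6 + 16·x)·Dx + (14·x + 20·x^2)·Dx^2 + (-1 - x + 4·x^2 + 4·x^3)·Dx^3  (order 3).
h: a_k = 0, 0, 1, 0, 5/3, 8/15, 56/15, …
ICs: h(0) = 0, h′(0) = 0, h′′(0) = 2.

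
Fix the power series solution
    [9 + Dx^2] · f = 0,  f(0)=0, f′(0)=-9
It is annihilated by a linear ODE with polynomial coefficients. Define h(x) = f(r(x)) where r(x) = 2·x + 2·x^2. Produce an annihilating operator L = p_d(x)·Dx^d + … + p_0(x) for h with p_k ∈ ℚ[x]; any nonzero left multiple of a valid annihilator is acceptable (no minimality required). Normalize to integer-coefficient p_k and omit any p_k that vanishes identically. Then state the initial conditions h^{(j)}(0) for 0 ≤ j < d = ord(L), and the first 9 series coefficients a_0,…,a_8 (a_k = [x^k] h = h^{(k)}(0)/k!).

f: a_k = 0, -9, 0, 27/2, 0, -243/40, 0, 729/560, 0, …
L₀ from L_f via x↦r, Dx↦r'^{-1}Dx.
L = (36 + 216·x + 432·x^2 + 288·x^3) - 2·Dx + (1 + 2·x)·Dx^2  (order 2).
h: a_k = 0, -18, -18, 108, 324, 648/5, -864, -62208/35, -3888/5, …
ICs: h(0) = 0, h′(0) = -18.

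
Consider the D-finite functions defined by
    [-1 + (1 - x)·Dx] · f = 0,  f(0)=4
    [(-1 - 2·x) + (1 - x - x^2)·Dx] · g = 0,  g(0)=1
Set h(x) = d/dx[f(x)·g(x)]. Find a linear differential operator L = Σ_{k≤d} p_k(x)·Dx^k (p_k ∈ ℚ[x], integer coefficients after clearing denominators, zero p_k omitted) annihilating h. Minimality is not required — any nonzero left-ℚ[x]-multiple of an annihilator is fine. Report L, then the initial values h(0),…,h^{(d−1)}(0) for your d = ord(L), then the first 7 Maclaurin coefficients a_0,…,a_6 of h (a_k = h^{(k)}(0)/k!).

f: a_k = 4, 4, 4, 4, 4, 4, 4, …
g: a_k = 1, 1, 2, 3, 5, 8, 13, …
f·g: L₀ = L_f ⊗_s L_g, ord ≤ 1·1.
h₀' ⇒ L via d/dx closure of L₀.
L = (8 - 6·x - 12·x^2 + 12·x^4) + (-2 + 4·x + 3·x^2 - 8·x^3 + 3·x^5)·Dx  (order 1).
h: a_k = 8, 32, 84, 192, 400, 792, 1512, …
ICs: h(0) = 8.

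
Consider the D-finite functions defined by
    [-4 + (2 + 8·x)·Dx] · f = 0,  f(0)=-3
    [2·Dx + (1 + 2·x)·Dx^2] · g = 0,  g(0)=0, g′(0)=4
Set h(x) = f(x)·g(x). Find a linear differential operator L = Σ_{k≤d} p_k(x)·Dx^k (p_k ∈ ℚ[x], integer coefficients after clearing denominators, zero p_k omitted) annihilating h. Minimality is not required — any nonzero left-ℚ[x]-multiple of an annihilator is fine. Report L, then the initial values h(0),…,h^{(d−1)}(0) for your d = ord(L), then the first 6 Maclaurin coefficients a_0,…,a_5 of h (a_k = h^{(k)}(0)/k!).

L = (8 + 8·x) + (-2 - 8·x)·Dx + (1 + 10·x + 32·x^2 + 32·x^3)·Dx^2  (order 2).
h: a_k = 0, -12, -12, 32, -80, 1048/5, …
ICs: h(0) = 0, h′(0) = -12.

f: a_k = -3, -6, 6, -12, 30, -84, …
g: a_k = 0, 4, -4, 16/3, -8, 64/5, …
Sym-product of L_f,L_g gives L₀ (≤ ord 2).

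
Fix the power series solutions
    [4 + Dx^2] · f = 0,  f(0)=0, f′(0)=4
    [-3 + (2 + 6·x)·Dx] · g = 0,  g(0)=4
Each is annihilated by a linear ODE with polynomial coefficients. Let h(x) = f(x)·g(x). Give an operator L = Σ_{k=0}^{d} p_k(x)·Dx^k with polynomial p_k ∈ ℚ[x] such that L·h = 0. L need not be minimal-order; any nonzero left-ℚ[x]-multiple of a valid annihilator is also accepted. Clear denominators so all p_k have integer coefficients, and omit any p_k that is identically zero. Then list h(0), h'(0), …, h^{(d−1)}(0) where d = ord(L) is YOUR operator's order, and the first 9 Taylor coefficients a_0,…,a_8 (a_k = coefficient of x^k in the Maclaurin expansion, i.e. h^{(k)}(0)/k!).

f: a_k = 0, 4, 0, -8/3, 0, 8/15, 0, -16/315, 0, …
g: a_k = 4, 6, -9/2, 27/4, -405/32, 1701/64, -15309/256, 72171/512, -2814669/8192, …
h₀=f·g: eliminate ⇒ L₀, order ≤ 2·1.
L = (43 + 96·x + 144·x^2) + (-12 - 36·x)·Dx + (4 + 24·x + 36·x^2)·Dx^2  (order 2).
h: a_k = 0, 16, 24, -86/3, 11, -4379/120, 7321/80, -838883/4032, 6669683/13440, …
ICs: h(0) = 0, h′(0) = 16.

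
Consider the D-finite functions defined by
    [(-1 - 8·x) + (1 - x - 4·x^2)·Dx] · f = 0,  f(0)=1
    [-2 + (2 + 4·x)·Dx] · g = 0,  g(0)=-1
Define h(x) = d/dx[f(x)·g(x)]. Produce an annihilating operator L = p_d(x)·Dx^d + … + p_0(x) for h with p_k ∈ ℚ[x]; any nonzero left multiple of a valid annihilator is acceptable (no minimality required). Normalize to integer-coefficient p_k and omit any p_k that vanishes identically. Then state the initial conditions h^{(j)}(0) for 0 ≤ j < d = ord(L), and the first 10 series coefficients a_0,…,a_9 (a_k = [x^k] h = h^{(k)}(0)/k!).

L = (11 + 84·x + 243·x^2 + 360·x^3 + 240·x^4) + (-2 - 11·x - 9·x^2 + 58·x^3 + 144·x^4 + 96·x^5)·Dx  (order 1).
h: a_k = -2, -11, -42, -283/2, -1845/4, -11157/8, -8449/2, -195827/16, -2274903/64, -12876265/128, …
ICs: h(0) = -2.

f: a_k = 1, 1, 5, 9, 29, 65, 181, 441, 1165, 2929, …
g: a_k = -1, -1, 1/2, -1/2, 5/8, -7/8, 21/16, -33/16, 429/128, -715/128, …
Product ⇒ symmetric product L₀, ord ≤ 1.
Differentiate: ansatz ord ≤ ord L₀ ⇒ L.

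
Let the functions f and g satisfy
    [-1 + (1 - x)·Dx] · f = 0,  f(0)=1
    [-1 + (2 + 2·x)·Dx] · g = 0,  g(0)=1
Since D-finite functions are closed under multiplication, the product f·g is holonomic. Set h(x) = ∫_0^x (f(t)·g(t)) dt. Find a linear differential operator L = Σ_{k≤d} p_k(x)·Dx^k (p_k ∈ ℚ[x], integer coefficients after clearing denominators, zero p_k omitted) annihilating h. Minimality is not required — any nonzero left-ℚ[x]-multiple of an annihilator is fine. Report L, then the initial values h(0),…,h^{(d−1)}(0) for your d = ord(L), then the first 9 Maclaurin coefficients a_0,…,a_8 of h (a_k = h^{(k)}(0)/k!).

L = (3 + x)·Dx + (-2 + 2·x^2)·Dx^2  (order 2).
h: a_k = 0, 1, 3/4, 11/24, 23/64, 179/640, 365/1536, 1439/7168, 2911/16384, …
ICs: h(0) = 0, h′(0) = 1.

f: a_k = 1, 1, 1, 1, 1, 1, 1, 1, 1, …
g: a_k = 1, 1/2, -1/8, 1/16, -5/128, 7/256, -21/1024, 33/2048, -429/32768, …
Sym-product of L_f,L_g gives L₀ (≤ ord 1).
Integrate: L := L₀·Dx.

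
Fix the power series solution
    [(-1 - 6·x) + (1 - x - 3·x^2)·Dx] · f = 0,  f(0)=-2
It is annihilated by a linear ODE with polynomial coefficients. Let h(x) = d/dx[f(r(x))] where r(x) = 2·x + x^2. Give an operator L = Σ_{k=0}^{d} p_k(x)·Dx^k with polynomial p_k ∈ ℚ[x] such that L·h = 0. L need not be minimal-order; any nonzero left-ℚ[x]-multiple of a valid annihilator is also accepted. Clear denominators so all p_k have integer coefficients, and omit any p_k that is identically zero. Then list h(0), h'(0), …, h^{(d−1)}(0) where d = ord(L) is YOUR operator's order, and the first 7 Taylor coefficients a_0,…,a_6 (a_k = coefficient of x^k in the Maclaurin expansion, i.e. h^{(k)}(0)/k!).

L = (17 + 114·x + 597·x^2 + 1260·x^3 + 1215·x^4 + 540·x^5 + 90·x^6) + (-1 - 11·x + 21·x^2 + 211·x^3 + 405·x^4 + 333·x^5 + 126·x^6 + 18·x^7)·Dx  (order 1).
h: a_k = -4, -68, -432, -3136, -19300, -118452, -696528, …
ICs: h(0) = -4.

f: a_k = -2, -2, -8, -14, -38, -80, -194, …
Change of var in L_f (x↦r) gives L₀.
h₀' ⇒ L via d/dx closure of L₀.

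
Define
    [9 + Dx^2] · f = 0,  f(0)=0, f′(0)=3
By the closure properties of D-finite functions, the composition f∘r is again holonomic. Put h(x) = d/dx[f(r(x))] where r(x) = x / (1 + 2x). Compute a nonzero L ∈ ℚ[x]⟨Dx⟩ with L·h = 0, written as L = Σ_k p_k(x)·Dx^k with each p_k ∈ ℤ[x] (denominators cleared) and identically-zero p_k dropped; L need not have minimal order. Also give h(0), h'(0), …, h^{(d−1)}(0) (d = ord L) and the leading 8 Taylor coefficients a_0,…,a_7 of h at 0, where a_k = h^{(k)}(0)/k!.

L = (33 + 96·x + 96·x^2) + (12 + 72·x + 144·x^2 + 96·x^3)·Dx + (1 + 8·x + 24·x^2 + 32·x^3 + 16·x^4)·Dx^2  (order 2).
h: a_k = 3, -12, 45/2, 12, -2319/8, 2925/2, -429483/80, 83163/5, …
ICs: h(0) = 3, h′(0) = -12.

f: a_k = 0, 3, 0, -9/2, 0, 81/40, 0, -243/560, …
f∘r: x↦r, Dx↦Dx/r' in L_f ⇒ L₀.
h₀' ⇒ L via d/dx closure of L₀.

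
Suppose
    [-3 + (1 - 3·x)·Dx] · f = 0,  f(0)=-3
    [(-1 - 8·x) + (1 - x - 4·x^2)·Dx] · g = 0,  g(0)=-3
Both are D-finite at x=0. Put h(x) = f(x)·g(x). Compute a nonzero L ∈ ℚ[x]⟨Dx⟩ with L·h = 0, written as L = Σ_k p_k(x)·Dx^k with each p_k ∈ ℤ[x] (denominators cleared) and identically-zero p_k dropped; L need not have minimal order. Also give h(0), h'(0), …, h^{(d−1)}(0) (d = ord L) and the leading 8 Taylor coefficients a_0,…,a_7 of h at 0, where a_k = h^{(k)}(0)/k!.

L = (-4 - 2·x + 36·x^2) + (1 - 4·x - x^2 + 12·x^3)·Dx  (order 1).
h: a_k = 9, 36, 153, 540, 1881, 6228, 20313, 64908, …
ICs: h(0) = 9.

f: a_k = -3, -9, -27, -81, -243, -729, -2187, -6561, …
g: a_k = -3, -3, -15, -27, -87, -195, -543, -1323, …
L₀ := L_f ⊗_s L_g (sym. prod.), ord ≤ 1.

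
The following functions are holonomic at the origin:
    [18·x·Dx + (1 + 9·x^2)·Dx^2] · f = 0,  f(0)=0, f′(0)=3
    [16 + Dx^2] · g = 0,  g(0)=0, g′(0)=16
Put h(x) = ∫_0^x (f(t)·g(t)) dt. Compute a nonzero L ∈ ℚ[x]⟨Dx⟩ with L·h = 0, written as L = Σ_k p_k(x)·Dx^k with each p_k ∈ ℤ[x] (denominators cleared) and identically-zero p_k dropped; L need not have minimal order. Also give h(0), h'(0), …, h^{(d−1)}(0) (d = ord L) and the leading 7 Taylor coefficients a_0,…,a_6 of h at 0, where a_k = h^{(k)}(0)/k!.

L = (20800 + 494784·x^2 + 2923776·x^4 + 11943936·x^6 + 26873856·x^8)·Dx + (19584·x + 342144·x^3 + 2239488·x^5 + 6718464·x^7)·Dx^2 + (1700 + 42732·x^2 + 318816·x^4 + 1492992·x^6 + 3359232·x^8)·Dx^3 + (1224·x + 21384·x^3 + 139968·x^5 + 419904·x^7)·Dx^4 + (25 + 738·x^2 + 8505·x^4 + 46656·x^6 + 104976·x^8)·Dx^5  (order 5).
h: a_k = 0, 0, 0, 16, 0, -272/5, 0, …
ICs: h(0) = 0, h′(0) = 0, h′′(0) = 0, h′′′(0) = 96, h′′′′(0) = 0.

f: a_k = 0, 3, 0, -9, 0, 243/5, 0, …
g: a_k = 0, 16, 0, -128/3, 0, 512/15, 0, …
Sym-product of L_f,L_g gives L₀ (≤ ord 4).
h=∫₀ˣh₀: take L = L₀·Dx.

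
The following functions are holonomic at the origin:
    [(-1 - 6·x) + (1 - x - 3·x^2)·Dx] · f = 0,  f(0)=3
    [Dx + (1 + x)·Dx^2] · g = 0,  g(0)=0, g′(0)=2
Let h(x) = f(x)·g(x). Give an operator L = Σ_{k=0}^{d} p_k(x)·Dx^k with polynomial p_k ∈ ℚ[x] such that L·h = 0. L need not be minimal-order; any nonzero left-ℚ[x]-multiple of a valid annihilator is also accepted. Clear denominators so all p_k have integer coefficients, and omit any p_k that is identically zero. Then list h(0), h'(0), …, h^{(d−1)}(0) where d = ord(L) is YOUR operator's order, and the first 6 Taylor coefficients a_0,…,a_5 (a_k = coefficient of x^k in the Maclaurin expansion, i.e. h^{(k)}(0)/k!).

L = (7 + 12·x) + (1 + 15·x + 15·x^2)·Dx + (-1 + 4·x^2 + 3·x^3)·Dx^2  (order 2).
h: a_k = 0, 6, 3, 23, 61/2, 1007/10, …
ICs: h(0) = 0, h′(0) = 6.

f: a_k = 3, 3, 12, 21, 57, 120, …
g: a_k = 0, 2, -1, 2/3, -1/2, 2/5, …
Sym-product of L_f,L_g gives L₀ (≤ ord 2).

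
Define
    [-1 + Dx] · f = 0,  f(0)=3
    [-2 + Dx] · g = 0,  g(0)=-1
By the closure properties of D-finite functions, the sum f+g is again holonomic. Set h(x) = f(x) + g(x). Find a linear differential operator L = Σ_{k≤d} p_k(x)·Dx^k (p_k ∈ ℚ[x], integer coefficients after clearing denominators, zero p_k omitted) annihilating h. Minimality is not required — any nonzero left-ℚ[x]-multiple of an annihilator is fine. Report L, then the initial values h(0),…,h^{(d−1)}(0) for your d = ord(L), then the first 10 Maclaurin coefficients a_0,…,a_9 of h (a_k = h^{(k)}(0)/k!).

f: a_k = 3, 3, 3/2, 1/2, 1/8, 1/40, 1/240, 1/1680, 1/13440, 1/120960, …
g: a_k = -1, -2, -2, -4/3, -2/3, -4/15, -4/45, -8/315, -2/315, -4/2835, …
Sum ⇒ L₀ = lclm(L_f,L_g) in ℚ(x)⟨Dx⟩.
L = 2 - 3·Dx + Dx^2  (order 2).
h: a_k = 2, 1, -1/2, -5/6, -13/24, -29/120, -61/720, -25/1008, -253/40320, -509/362880, …
ICs: h(0) = 2, h′(0) = 1.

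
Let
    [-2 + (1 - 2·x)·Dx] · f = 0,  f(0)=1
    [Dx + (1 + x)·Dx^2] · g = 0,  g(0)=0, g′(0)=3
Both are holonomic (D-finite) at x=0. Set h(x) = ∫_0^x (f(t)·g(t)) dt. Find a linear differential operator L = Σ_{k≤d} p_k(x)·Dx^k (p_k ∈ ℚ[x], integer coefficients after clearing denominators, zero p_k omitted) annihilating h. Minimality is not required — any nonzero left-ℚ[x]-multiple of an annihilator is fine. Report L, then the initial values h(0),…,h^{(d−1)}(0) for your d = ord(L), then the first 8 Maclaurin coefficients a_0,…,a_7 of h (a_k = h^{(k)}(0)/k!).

f: a_k = 1, 2, 4, 8, 16, 32, 64, 128, …
g: a_k = 0, 3, -3/2, 1, -3/4, 3/5, -1/2, 3/7, …
Product ⇒ symmetric product L₀, ord ≤ 2.
h=∫h₀ ⇒ L = L₀·Dx.
L = 2·Dx + (3 + 6·x)·Dx^2 + (-1 + x + 2·x^2)·Dx^3  (order 3).
h: a_k = 0, 0, 3/2, 3/2, 5/2, 77/20, 391/60, 111/10, …
ICs: h(0) = 0, h′(0) = 0, h′′(0) = 3.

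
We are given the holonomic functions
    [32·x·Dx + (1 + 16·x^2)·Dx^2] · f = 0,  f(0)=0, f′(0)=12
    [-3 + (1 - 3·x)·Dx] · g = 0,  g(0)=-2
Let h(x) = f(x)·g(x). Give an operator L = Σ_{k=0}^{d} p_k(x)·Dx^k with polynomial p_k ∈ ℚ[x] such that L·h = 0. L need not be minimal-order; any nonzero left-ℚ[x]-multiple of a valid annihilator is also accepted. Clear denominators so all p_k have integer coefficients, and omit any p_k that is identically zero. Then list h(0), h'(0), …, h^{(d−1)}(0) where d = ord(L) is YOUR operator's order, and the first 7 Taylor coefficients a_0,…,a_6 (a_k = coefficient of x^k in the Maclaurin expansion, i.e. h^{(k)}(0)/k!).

L = 96·x + (6 - 32·x + 192·x^2)·Dx + (-1 + 3·x - 16·x^2 + 48·x^3)·Dx^2  (order 2).
h: a_k = 0, -24, -72, -88, -264, -10104/5, -30312/5, …
ICs: h(0) = 0, h′(0) = -24.

f: a_k = 0, 12, 0, -64, 0, 3072/5, 0, …
g: a_k = -2, -6, -18, -54, -162, -486, -1458, …
Sym-product of L_f,L_g gives L₀ (≤ ord 2).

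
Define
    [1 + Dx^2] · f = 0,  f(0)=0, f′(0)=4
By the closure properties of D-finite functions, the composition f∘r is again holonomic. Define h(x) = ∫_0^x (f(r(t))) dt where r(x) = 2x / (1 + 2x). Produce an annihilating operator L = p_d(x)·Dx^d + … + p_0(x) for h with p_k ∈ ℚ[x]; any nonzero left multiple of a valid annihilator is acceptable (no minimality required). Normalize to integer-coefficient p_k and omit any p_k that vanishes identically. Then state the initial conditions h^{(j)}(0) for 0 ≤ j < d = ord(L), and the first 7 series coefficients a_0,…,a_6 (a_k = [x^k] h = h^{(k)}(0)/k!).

L = 4·Dx + (4 + 24·x + 48·x^2 + 32·x^3)·Dx^2 + (1 + 8·x + 24·x^2 + 32·x^3 + 16·x^4)·Dx^3  (order 3).
h: a_k = 0, 0, 4, -16/3, 20/3, -32/5, 8/45, …
ICs: h(0) = 0, h′(0) = 0, h′′(0) = 8.

f: a_k = 0, 4, 0, -2/3, 0, 1/30, 0, …
h₀=f(r): pull back L_f along r ⇒ L₀.
h=∫₀ˣh₀: take L = L₀·Dx.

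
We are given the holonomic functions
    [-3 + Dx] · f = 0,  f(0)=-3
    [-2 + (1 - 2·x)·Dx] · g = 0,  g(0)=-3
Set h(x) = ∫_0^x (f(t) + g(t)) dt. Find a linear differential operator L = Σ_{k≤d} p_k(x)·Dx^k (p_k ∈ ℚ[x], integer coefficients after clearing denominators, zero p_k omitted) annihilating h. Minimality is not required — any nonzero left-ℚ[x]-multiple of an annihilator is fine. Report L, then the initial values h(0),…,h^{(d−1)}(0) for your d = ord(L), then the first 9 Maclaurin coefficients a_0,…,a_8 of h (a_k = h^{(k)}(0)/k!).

L = (6 + 36·x)·Dx + (1 - 36·x + 36·x^2)·Dx^2 + (-1 + 8·x - 12·x^2)·Dx^3  (order 3).
h: a_k = 0, -6, -15/2, -17/2, -75/8, -93/8, -1361/80, -2229/80, -215769/4480, …
ICs: h(0) = 0, h′(0) = -6, h′′(0) = -15.

f: a_k = -3, -9, -27/2, -27/2, -81/8, -243/40, -243/80, -729/560, -2187/4480, …
g: a_k = -3, -6, -12, -24, -48, -96, -192, -384, -768, …
Weyl lclm of L_f,L_g ⇒ L₀ (ord ≤ 2).
∫: right-multiply L₀ by Dx.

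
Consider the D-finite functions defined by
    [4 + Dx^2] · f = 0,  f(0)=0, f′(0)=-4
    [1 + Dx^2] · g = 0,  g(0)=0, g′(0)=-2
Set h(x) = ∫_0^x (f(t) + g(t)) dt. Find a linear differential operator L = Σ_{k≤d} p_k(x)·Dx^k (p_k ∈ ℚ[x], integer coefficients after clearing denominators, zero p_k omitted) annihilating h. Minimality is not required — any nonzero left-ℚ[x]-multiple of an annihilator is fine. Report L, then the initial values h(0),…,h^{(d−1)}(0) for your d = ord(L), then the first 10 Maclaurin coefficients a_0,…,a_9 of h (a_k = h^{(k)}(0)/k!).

f: a_k = 0, -4, 0, 8/3, 0, -8/15, 0, 16/315, 0, -8/2835, …
g: a_k = 0, -2, 0, 1/3, 0, -1/60, 0, 1/2520, 0, -1/181440, …
Weyl lclm of L_f,L_g ⇒ L₀ (ord ≤ 4).
h=∫₀ˣh₀: take L = L₀·Dx.
L = 4·Dx + 5·Dx^3 + Dx^5  (order 5).
h: a_k = 0, 0, -3, 0, 3/4, 0, -11/120, 0, 43/6720, 0, …
ICs: h(0) = 0, h′(0) = 0, h′′(0) = -6, h′′′(0) = 0, h′′′′(0) = 18.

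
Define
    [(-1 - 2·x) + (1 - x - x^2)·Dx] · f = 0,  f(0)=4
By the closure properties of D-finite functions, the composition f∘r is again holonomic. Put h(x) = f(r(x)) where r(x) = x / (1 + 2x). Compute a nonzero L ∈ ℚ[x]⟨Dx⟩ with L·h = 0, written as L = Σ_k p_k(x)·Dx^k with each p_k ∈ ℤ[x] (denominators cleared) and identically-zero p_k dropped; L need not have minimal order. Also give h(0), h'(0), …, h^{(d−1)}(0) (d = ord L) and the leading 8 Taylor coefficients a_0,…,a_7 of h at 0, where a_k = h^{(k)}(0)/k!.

L = (-1 - 4·x) + (1 + 5·x + 7·x^2 + 2·x^3)·Dx  (order 1).
h: a_k = 4, 4, 0, -4, 12, -32, 84, -220, …
ICs: h(0) = 4.

f: a_k = 4, 4, 8, 12, 20, 32, 52, 84, …
f∘r: x↦r, Dx↦Dx/r' in L_f ⇒ L₀.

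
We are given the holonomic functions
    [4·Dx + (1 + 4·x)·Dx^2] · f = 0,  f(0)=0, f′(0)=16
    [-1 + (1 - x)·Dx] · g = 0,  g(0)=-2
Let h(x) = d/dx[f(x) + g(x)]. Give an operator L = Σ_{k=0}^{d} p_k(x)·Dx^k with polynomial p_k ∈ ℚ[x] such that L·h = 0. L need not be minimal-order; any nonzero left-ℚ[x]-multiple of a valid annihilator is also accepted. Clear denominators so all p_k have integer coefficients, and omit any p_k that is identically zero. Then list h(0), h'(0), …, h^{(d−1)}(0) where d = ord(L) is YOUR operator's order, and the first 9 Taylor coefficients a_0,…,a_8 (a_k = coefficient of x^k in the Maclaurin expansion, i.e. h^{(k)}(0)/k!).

L = (-44 - 16·x) + (13 - 56·x - 32·x^2)·Dx + (3 + 11·x - 6·x^2 - 8·x^3)·Dx^2  (order 2).
h: a_k = 14, -68, 250, -1032, 4086, -16396, 65522, -262160, 1048558, …
ICs: h(0) = 14, h′(0) = -68.

f: a_k = 0, 16, -32, 256/3, -256, 4096/5, -8192/3, 65536/7, -32768, …
g: a_k = -2, -2, -2, -2, -2, -2, -2, -2, -2, …
h₀=f+g: left-lcm gives L₀, ord ≤ 3.
Derive L from L₀ (diff closure).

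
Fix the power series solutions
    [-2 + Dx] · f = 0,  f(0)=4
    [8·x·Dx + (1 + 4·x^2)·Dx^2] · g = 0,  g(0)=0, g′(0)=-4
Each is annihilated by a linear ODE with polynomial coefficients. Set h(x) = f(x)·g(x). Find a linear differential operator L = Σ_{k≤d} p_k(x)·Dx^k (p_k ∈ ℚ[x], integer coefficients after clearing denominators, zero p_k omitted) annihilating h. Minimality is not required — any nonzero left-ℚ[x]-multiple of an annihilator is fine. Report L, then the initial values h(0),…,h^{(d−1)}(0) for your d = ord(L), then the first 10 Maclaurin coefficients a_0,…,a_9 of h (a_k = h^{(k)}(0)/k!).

L = (4 - 16·x + 16·x^2) + (-4 + 8·x - 16·x^2)·Dx + (1 + 4·x^2)·Dx^2  (order 2).
h: a_k = 0, -16, -32, -32/3, 64/3, -96/5, -704/9, 1984/35, 14464/63, -36832/189, …
ICs: h(0) = 0, h′(0) = -16.

f: a_k = 4, 8, 8, 16/3, 8/3, 16/15, 16/45, 32/315, 8/315, 16/2835, …
g: a_k = 0, -4, 0, 16/3, 0, -64/5, 0, 256/7, 0, -1024/9, …
h₀=f·g: eliminate ⇒ L₀, order ≤ 1·2.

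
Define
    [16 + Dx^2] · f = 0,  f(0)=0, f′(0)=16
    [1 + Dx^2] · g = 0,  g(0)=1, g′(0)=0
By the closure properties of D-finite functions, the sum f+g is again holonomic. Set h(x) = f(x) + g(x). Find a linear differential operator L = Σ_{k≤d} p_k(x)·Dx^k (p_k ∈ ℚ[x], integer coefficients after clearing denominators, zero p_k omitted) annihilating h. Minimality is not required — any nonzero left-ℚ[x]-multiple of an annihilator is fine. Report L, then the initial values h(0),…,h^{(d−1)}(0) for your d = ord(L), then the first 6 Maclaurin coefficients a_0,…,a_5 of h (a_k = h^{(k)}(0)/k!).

f: a_k = 0, 16, 0, -128/3, 0, 512/15, …
g: a_k = 1, 0, -1/2, 0, 1/24, 0, …
Sum ⇒ L₀ = lclm(L_f,L_g) in ℚ(x)⟨Dx⟩.
L = 16 + 17·Dx^2 + Dx^4  (order 4).
h: a_k = 1, 16, -1/2, -128/3, 1/24, 512/15, …
ICs: h(0) = 1, h′(0) = 16, h′′(0) = -1, h′′′(0) = -256.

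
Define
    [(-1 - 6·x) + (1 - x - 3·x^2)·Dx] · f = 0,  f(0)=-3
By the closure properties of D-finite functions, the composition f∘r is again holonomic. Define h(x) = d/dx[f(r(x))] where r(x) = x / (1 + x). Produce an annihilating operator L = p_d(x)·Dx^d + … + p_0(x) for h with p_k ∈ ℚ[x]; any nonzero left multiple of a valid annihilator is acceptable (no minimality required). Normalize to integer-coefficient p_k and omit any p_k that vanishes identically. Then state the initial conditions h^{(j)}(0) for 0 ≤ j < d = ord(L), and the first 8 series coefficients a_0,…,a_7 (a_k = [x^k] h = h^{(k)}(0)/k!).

f: a_k = -3, -3, -12, -21, -57, -120, -291, -651, …
Change of var in L_f (x↦r) gives L₀.
h₀' ⇒ L via d/dx closure of L₀.
L = (6 + 18·x + 72·x^2 + 42·x^3) + (-1 - 9·x - 12·x^2 + 17·x^3 + 21·x^4)·Dx  (order 1).
h: a_k = -3, -18, 0, -108, 135, -648, 1323, -4104, …
ICs: h(0) = -3.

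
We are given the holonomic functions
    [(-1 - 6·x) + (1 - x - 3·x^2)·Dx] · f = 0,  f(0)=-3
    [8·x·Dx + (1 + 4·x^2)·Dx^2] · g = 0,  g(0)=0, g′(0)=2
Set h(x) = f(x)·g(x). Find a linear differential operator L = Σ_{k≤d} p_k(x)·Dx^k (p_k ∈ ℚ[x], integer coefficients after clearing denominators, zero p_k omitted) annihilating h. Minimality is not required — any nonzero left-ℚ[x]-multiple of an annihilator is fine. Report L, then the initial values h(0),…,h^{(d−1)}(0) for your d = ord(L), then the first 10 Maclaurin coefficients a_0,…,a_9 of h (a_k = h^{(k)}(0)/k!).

L = (6 + 8·x + 72·x^2) + (2 + 4·x + 16·x^2 + 72·x^3)·Dx + (-1 + x - x^2 + 4·x^3 + 12·x^4)·Dx^2  (order 2).
h: a_k = 0, -6, -6, -16, -34, -506/5, -1016/5, -15818/35, -37154/35, -271744/105, …
ICs: h(0) = 0, h′(0) = -6.

f: a_k = -3, -3, -12, -21, -57, -120, -291, -651, -1524, -3477, …
g: a_k = 0, 2, 0, -8/3, 0, 32/5, 0, -128/7, 0, 512/9, …
Sym-product of L_f,L_g gives L₀ (≤ ord 2).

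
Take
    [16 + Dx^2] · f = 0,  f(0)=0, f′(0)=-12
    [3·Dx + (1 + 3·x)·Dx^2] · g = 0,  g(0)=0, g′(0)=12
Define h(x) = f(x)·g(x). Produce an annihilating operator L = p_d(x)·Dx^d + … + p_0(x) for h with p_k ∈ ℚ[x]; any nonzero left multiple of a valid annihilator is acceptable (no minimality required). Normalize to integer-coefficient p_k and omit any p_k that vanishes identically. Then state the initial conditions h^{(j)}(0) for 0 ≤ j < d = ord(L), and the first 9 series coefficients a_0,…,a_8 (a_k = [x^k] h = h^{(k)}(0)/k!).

f: a_k = 0, -12, 0, 32, 0, -128/5, 0, 1024/105, 0, …
g: a_k = 0, 12, -18, 36, -81, 972/5, -486, 8748/7, -6561/2, …
Product ⇒ symmetric product L₀, ord ≤ 4.
L = (2272 + 127488·x + 781056·x^2 + 1769472·x^3 + 1327104·x^4) + (4416 + 50112·x + 165888·x^2 + 165888·x^3)·Dx + (1022 + 19392·x + 102816·x^2 + 221184·x^3 + 165888·x^4)·Dx^2 + (276 + 3132·x + 10368·x^2 + 10368·x^3)·Dx^3 + (55 + 714·x + 3375·x^2 + 6912·x^3 + 5184·x^4)·Dx^4  (order 4).
h: a_k = 0, 0, -144, 216, -48, 396, -1488, 18504/5, -335312/35, …
ICs: h(0) = 0, h′(0) = 0, h′′(0) = -288, h′′′(0) = 1296.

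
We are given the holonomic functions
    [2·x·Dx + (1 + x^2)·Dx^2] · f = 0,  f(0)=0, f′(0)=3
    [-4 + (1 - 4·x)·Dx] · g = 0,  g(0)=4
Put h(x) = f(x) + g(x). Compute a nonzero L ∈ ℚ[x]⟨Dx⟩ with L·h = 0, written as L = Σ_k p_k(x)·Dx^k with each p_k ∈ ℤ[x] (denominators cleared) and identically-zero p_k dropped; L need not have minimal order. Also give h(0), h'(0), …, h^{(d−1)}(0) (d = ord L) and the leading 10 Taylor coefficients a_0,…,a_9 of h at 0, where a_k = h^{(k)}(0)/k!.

f: a_k = 0, 3, 0, -1, 0, 3/5, 0, -3/7, 0, 1/3, …
g: a_k = 4, 16, 64, 256, 1024, 4096, 16384, 65536, 262144, 1048576, …
Weyl lclm of L_f,L_g ⇒ L₀ (ord ≤ 3).
L = (8 - 128·x - 24·x^2)·Dx + (-49 + 8·x - 109·x^2 - 24·x^3)·Dx^2 + (4 - 15·x - 15·x^3 - 4·x^4)·Dx^3  (order 3).
h: a_k = 4, 19, 64, 255, 1024, 20483/5, 16384, 458749/7, 262144, 3145729/3, …
ICs: h(0) = 4, h′(0) = 19, h′′(0) = 128.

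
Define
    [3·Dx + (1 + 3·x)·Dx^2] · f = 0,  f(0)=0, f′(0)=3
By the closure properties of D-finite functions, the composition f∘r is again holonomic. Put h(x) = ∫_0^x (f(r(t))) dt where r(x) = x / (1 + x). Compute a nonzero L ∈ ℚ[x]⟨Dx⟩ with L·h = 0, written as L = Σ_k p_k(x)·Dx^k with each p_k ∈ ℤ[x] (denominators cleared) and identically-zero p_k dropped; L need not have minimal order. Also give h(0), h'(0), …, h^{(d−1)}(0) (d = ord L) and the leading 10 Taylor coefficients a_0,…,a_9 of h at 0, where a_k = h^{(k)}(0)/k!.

L = (5 + 8·x)·Dx^2 + (1 + 5·x + 4·x^2)·Dx^3  (order 3).
h: a_k = 0, 0, 3/2, -5/2, 21/4, -51/4, 341/10, -195/2, 16383/56, -21845/24, …
ICs: h(0) = 0, h′(0) = 0, h′′(0) = 3.

f: a_k = 0, 3, -9/2, 9, -81/4, 243/5, -243/2, 2187/7, -6561/8, 2187, …
Substitute x→r, Dx→(1/r')Dx; clear ⇒ L₀.
h=∫₀ˣh₀: take L = L₀·Dx.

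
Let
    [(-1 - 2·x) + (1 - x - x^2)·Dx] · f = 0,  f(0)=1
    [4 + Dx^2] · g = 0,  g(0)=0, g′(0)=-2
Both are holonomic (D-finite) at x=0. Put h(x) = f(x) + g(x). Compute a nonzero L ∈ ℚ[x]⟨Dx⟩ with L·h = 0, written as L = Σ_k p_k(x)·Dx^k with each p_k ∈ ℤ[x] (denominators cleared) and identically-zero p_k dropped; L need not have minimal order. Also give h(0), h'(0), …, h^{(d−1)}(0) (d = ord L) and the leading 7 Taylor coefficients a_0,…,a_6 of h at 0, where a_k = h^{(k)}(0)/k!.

f: a_k = 1, 1, 2, 3, 5, 8, 13, …
g: a_k = 0, -2, 0, 4/3, 0, -4/15, 0, …
L₀ := lclm(L_f,L_g); ord L₀ ≤ 1+2.
L = (44 + 96·x + 32·x^2 + 48·x^3 + 40·x^4 + 16·x^5) + (-16 + 20·x + 8·x^2 - 16·x^3 + 12·x^4 + 24·x^5 + 8·x^6)·Dx + (11 + 24·x + 8·x^2 + 12·x^3 + 10·x^4 + 4·x^5)·Dx^2 + (-4 + 5·x + 2·x^2 - 4·x^3 + 3·x^4 + 6·x^5 + 2·x^6)·Dx^3  (order 3).
h: a_k = 1, -1, 2, 13/3, 5, 116/15, 13, …
ICs: h(0) = 1, h′(0) = -1, h′′(0) = 4.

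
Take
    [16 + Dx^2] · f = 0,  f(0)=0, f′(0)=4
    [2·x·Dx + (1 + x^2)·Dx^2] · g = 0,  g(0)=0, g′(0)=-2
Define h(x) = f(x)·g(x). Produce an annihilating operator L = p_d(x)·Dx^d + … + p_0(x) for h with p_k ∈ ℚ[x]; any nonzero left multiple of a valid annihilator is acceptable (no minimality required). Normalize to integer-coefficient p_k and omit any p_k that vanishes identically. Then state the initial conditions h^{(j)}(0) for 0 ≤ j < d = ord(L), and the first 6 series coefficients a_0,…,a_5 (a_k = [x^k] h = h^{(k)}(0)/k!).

L = (5440 + 19136·x^2 + 25856·x^4 + 16384·x^6 + 4096·x^8) + (1152·x + 3200·x^3 + 3072·x^5 + 1024·x^7)·Dx + (612 + 2252·x^2 + 3168·x^4 + 2048·x^6 + 512·x^8)·Dx^2 + (72·x + 200·x^3 + 192·x^5 + 64·x^7)·Dx^3 + (17 + 66·x^2 + 97·x^4 + 64·x^6 + 16·x^8)·Dx^4  (order 4).
h: a_k = 0, 0, -8, 0, 24, 0, …
ICs: h(0) = 0, h′(0) = 0, h′′(0) = -16, h′′′(0) = 0.

f: a_k = 0, 4, 0, -32/3, 0, 128/15, …
g: a_k = 0, -2, 0, 2/3, 0, -2/5, …
h₀=f·g: eliminate ⇒ L₀, order ≤ 2·2.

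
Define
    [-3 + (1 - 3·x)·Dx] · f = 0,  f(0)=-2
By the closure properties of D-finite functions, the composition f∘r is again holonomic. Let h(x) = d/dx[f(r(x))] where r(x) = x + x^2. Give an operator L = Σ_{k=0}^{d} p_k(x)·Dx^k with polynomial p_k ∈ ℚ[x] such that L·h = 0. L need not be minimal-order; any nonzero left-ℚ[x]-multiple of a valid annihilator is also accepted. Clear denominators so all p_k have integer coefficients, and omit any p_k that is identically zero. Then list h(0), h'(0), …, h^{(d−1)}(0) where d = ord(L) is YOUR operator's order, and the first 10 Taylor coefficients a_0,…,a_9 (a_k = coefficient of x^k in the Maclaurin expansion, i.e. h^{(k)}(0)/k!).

f: a_k = -2, -6, -18, -54, -162, -486, -1458, -4374, -13122, -39366, …
Substitute x→r, Dx→(1/r')Dx; clear ⇒ L₀.
h=h₀': d/dx-closure on L₀ ⇒ L.
L = (8 + 18·x + 18·x^2) + (-1 + x + 9·x^2 + 6·x^3)·Dx  (order 1).
h: a_k = -6, -48, -270, -1368, -6480, -29484, -130410, -565056, -2410074, -10152540, …
ICs: h(0) = -6.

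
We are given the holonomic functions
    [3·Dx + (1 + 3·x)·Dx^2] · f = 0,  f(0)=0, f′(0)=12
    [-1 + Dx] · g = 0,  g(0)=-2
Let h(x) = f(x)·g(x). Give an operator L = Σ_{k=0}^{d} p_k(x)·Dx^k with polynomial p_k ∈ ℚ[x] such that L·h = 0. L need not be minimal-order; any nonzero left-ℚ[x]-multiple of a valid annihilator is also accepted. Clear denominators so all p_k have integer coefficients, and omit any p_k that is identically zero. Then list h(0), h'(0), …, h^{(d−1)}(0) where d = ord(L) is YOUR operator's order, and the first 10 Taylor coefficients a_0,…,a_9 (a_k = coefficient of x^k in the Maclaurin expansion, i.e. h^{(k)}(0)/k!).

f: a_k = 0, 12, -18, 36, -81, 972/5, -486, 8748/7, -6561/2, 8748, …
g: a_k = -2, -2, -1, -1/3, -1/12, -1/60, -1/360, -1/2520, -1/20160, -1/181440, …
Sym-product of L_f,L_g gives L₀ (≤ ord 2).
L = (-2 + 3·x) + (1 - 6·x)·Dx + (1 + 3·x)·Dx^2  (order 2).
h: a_k = 0, -24, 12, -48, 104, -1289/5, 1307/2, -178244/105, 134669/30, -4044653/336, …
ICs: h(0) = 0, h′(0) = -24.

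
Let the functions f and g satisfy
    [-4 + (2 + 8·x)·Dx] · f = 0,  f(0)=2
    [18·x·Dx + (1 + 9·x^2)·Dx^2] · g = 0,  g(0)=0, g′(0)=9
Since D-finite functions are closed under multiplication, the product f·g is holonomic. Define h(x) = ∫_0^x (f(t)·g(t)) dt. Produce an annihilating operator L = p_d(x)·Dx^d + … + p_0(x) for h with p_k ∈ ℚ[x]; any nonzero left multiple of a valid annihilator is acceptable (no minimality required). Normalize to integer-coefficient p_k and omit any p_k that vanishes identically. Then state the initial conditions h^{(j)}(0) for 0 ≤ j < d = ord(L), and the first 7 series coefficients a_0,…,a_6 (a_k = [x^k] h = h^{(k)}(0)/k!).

f: a_k = 2, 4, -4, 8, -20, 56, -168, …
g: a_k = 0, 9, 0, -27, 0, 729/5, 0, …
Product ⇒ symmetric product L₀, ord ≤ 2.
h=∫h₀ ⇒ L = L₀·Dx.
L = (12 - 36·x - 36·x^2)·Dx + (-4 + 2·x + 108·x^2 + 144·x^3)·Dx^2 + (1 + 8·x + 25·x^2 + 72·x^3 + 144·x^4)·Dx^3  (order 3).
h: a_k = 0, 0, 9, 12, -45/2, -36/5, 183/5, …
ICs: h(0) = 0, h′(0) = 0, h′′(0) = 18.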